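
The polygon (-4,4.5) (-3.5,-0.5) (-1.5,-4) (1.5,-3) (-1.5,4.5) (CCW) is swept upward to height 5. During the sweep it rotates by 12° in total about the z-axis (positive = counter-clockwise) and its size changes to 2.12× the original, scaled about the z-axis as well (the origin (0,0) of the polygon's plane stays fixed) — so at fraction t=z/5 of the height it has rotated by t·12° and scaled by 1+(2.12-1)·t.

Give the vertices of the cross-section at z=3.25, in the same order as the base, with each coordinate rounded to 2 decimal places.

t = z/height = 3.25/5 = 0.65
s = 1 + (scale-1)·z/height = 1 + (2.12-1)·3.25/5 = 1.728000
θ = twist·z/height = 12°·3.25/5 = 7.8000° = 0.136136 rad
cos θ = 0.990748, sin θ = 0.135716 (intermediates below are computed at full precision and shown rounded to 5 d.p.)
v1: (-4,4.5) → rotate → (-4.57371,3.91550) → ×s → (-7.90337,6.76599) → (-7.90,6.77)
v2: (-3.5,-0.5) → rotate → (-3.39976,-0.97038) → ×s → (-5.87478,-1.67681) → (-5.87,-1.68)
v3: (-1.5,-4) → rotate → (-0.94326,-4.16656) → ×s → (-1.62995,-7.19982) → (-1.63,-7.20)
v4: (1.5,-3) → rotate → (1.89327,-2.76867) → ×s → (3.27157,-4.78426) → (3.27,-4.78)
v5: (-1.5,4.5) → rotate → (-2.09684,4.25479) → ×s → (-3.62334,7.35228) → (-3.62,7.35)

Cross-section at z=3.25: (-7.90,6.77) (-5.87,-1.68) (-1.63,-7.20) (3.27,-4.78) (-3.62,7.35)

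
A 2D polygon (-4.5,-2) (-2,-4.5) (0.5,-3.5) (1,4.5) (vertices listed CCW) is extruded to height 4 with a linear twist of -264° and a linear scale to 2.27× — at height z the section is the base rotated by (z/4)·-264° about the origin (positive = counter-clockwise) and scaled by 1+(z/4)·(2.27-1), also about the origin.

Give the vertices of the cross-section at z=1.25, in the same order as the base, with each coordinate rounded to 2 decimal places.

t = z/height = 1.25/4 = 0.3125
s = 1 + (scale-1)·z/height = 1 + (2.27-1)·1.25/4 = 1.396875
θ = twist·z/height = -264°·1.25/4 = -82.5000° = -1.439897 rad
cos θ = 0.130526, sin θ = -0.991445 (intermediates below are computed at full precision and shown rounded to 5 d.p.)
v1: (-4.5,-2) → rotate → (-2.57026,4.20045) → ×s → (-3.59033,5.86750) → (-3.59,5.87)
v2: (-2,-4.5) → rotate → (-4.72255,1.39552) → ×s → (-6.59682,1.94937) → (-6.60,1.95)
v3: (0.5,-3.5) → rotate → (-3.40479,-0.95256) → ×s → (-4.75607,-1.33061) → (-4.76,-1.33)
v4: (1,4.5) → rotate → (4.59203,-0.40408) → ×s → (6.41449,-0.56445) → (6.41,-0.56)

Cross-section at z=1.25: (-3.59,5.87) (-6.60,1.95) (-4.76,-1.33) (6.41,-0.56)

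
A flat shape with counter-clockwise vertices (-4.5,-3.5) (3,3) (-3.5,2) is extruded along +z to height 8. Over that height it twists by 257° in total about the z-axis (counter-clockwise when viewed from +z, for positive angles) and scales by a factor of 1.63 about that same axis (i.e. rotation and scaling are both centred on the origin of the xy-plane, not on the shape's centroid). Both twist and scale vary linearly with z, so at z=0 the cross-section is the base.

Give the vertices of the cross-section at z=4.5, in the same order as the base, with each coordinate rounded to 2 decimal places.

t = z/height = 4.5/8 = 0.5625
s = 1 + (scale-1)·z/height = 1 + (1.63-1)·4.5/8 = 1.354375
θ = twist·z/height = 257°·4.5/8 = 144.5625° = 2.523092 rad
cos θ = -0.814748, sin θ = 0.579815 (intermediates below are computed at full precision and shown rounded to 5 d.p.)
v1: (-4.5,-3.5) → rotate → (5.69572,0.24245) → ×s → (7.71414,0.32837) → (7.71,0.33)
v2: (3,3) → rotate → (-4.18369,-0.70480) → ×s → (-5.66628,-0.95457) → (-5.67,-0.95)
v3: (-3.5,2) → rotate → (1.69199,-3.65885) → ×s → (2.29159,-4.95545) → (2.29,-4.96)

Cross-section at z=4.5: (7.71,0.33) (-5.67,-0.95) (2.29,-4.96)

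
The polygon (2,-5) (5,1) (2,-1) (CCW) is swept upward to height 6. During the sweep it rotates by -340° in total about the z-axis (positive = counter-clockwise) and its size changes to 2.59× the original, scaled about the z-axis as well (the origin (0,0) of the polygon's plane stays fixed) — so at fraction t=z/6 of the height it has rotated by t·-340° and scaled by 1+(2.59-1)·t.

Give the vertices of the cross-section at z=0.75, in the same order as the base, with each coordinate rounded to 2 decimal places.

Cross-section at z=0.75: (-2.28,-6.04) (5.23,-3.17) (0.96,-2.50)

t = z/height = 0.75/6 = 0.125
s = 1 + (scale-1)·z/height = 1 + (2.59-1)·0.75/6 = 1.198750
θ = twist·z/height = -340°·0.75/6 = -42.5000° = -0.741765 rad
cos θ = 0.737277, sin θ = -0.675590 (intermediates below are computed at full precision and shown rounded to 5 d.p.)
v1: (2,-5) → rotate → (-1.90340,-5.03757) → ×s → (-2.28170,-6.03878) → (-2.28,-6.04)
v2: (5,1) → rotate → (4.36198,-2.64067) → ×s → (5.22892,-3.16551) → (5.23,-3.17)
v3: (2,-1) → rotate → (0.79896,-2.08846) → ×s → (0.95776,-2.50354) → (0.96,-2.50)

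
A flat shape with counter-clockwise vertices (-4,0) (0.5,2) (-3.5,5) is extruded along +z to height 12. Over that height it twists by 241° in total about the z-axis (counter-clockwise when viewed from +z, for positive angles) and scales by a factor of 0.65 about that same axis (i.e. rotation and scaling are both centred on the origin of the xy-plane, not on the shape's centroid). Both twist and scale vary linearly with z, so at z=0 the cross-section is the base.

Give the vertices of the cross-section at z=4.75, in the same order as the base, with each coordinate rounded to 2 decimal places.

Cross-section at z=4.75: (0.32,-3.43) (-1.76,0.27) (-4.00,-3.41)

t = z/height = 4.75/12 = 0.395833
s = 1 + (scale-1)·z/height = 1 + (0.65-1)·4.75/12 = 0.861458
θ = twist·z/height = 241°·4.75/12 = 95.3958° = 1.664971 rad
cos θ = -0.094036, sin θ = 0.995569 (intermediates below are computed at full precision and shown rounded to 5 d.p.)
v1: (-4,0) → rotate → (0.37614,-3.98228) → ×s → (0.32403,-3.43056) → (0.32,-3.43)
v2: (0.5,2) → rotate → (-2.03816,0.30971) → ×s → (-1.75579,0.26680) → (-1.76,0.27)
v3: (-3.5,5) → rotate → (-4.64872,-3.95467) → ×s → (-4.00468,-3.40678) → (-4.00,-3.41)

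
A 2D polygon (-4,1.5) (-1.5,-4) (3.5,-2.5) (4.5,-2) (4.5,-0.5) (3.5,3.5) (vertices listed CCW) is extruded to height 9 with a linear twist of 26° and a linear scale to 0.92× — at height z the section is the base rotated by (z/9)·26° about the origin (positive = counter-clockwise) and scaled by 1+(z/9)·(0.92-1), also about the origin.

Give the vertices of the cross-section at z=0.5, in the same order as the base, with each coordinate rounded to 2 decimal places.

t = z/height = 0.5/9 = 0.0555556
s = 1 + (scale-1)·z/height = 1 + (0.92-1)·0.5/9 = 0.995556
θ = twist·z/height = 26°·0.5/9 = 1.4444° = 0.025210 rad
cos θ = 0.999682, sin θ = 0.025208 (intermediates below are computed at full precision and shown rounded to 5 d.p.)
v1: (-4,1.5) → rotate → (-4.03654,1.39869) → ×s → (-4.01860,1.39248) → (-4.02,1.39)
v2: (-1.5,-4) → rotate → (-1.39869,-4.03654) → ×s → (-1.39248,-4.01860) → (-1.39,-4.02)
v3: (3.5,-2.5) → rotate → (3.56191,-2.41098) → ×s → (3.54608,-2.40026) → (3.55,-2.40)
v4: (4.5,-2) → rotate → (4.54899,-1.88593) → ×s → (4.52877,-1.87755) → (4.53,-1.88)
v5: (4.5,-0.5) → rotate → (4.51117,-0.38641) → ×s → (4.49112,-0.38469) → (4.49,-0.38)
v6: (3.5,3.5) → rotate → (3.41066,3.58711) → ×s → (3.39550,3.57117) → (3.40,3.57)

Cross-section at z=0.5: (-4.02,1.39) (-1.39,-4.02) (3.55,-2.40) (4.53,-1.88) (4.49,-0.38) (3.40,3.57)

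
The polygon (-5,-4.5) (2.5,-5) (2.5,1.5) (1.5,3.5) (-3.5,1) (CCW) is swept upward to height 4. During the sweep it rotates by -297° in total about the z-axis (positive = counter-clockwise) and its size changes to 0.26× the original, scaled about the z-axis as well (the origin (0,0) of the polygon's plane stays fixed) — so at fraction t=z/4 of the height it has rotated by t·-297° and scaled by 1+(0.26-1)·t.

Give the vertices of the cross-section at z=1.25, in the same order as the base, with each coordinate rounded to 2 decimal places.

Cross-section at z=1.25: (-3.27,4.01) (-3.93,-1.73) (1.06,-1.98) (2.63,-1.28) (0.90,2.65)

t = z/height = 1.25/4 = 0.3125
s = 1 + (scale-1)·z/height = 1 + (0.26-1)·1.25/4 = 0.768750
θ = twist·z/height = -297°·1.25/4 = -92.8125° = -1.619884 rad
cos θ = -0.049068, sin θ = -0.998795 (intermediates below are computed at full precision and shown rounded to 5 d.p.)
v1: (-5,-4.5) → rotate → (-4.24924,5.21478) → ×s → (-3.26660,4.00886) → (-3.27,4.01)
v2: (2.5,-5) → rotate → (-5.11665,-2.25165) → ×s → (-3.93342,-1.73096) → (-3.93,-1.73)
v3: (2.5,1.5) → rotate → (1.37552,-2.57059) → ×s → (1.05743,-1.97614) → (1.06,-1.98)
v4: (1.5,3.5) → rotate → (3.42218,-1.66993) → ×s → (2.63080,-1.28376) → (2.63,-1.28)
v5: (-3.5,1) → rotate → (1.17053,3.44672) → ×s → (0.89985,2.64966) → (0.90,2.65)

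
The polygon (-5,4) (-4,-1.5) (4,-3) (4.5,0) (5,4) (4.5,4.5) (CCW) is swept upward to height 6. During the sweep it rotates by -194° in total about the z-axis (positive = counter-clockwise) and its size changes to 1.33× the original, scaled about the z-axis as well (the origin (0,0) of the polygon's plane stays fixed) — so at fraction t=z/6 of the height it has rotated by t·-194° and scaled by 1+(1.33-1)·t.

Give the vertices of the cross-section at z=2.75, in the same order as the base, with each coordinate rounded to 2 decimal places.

t = z/height = 2.75/6 = 0.458333
s = 1 + (scale-1)·z/height = 1 + (1.33-1)·2.75/6 = 1.151250
θ = twist·z/height = -194°·2.75/6 = -88.9167° = -1.551889 rad
cos θ = 0.018907, sin θ = -0.999821 (intermediates below are computed at full precision and shown rounded to 5 d.p.)
v1: (-5,4) → rotate → (3.90475,5.07473) → ×s → (4.49535,5.84229) → (4.50,5.84)
v2: (-4,-1.5) → rotate → (-1.57536,3.97093) → ×s → (-1.81363,4.57153) → (-1.81,4.57)
v3: (4,-3) → rotate → (-2.92384,-4.05600) → ×s → (-3.36607,-4.66948) → (-3.37,-4.67)
v4: (4.5,0) → rotate → (0.08508,-4.49920) → ×s → (0.09795,-5.17970) → (0.10,-5.18)
v5: (5,4) → rotate → (4.09382,-4.92348) → ×s → (4.71301,-5.66816) → (4.71,-5.67)
v6: (4.5,4.5) → rotate → (4.58428,-4.41412) → ×s → (5.27765,-5.08175) → (5.28,-5.08)

Cross-section at z=2.75: (4.50,5.84) (-1.81,4.57) (-3.37,-4.67) (0.10,-5.18) (4.71,-5.67) (5.28,-5.08)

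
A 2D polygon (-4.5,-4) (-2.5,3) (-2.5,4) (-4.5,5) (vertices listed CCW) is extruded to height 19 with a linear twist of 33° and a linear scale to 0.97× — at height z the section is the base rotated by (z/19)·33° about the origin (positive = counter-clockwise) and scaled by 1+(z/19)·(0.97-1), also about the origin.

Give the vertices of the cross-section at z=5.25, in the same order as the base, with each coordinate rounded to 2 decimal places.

Cross-section at z=5.25: (-3.78,-4.62) (-2.92,2.54) (-3.08,3.52) (-5.19,4.19)

t = z/height = 5.25/19 = 0.276316
s = 1 + (scale-1)·z/height = 1 + (0.97-1)·5.25/19 = 0.991711
θ = twist·z/height = 33°·5.25/19 = 9.1184° = 0.159146 rad
cos θ = 0.987363, sin θ = 0.158476 (intermediates below are computed at full precision and shown rounded to 5 d.p.)
v1: (-4.5,-4) → rotate → (-3.80923,-4.66259) → ×s → (-3.77765,-4.62394) → (-3.78,-4.62)
v2: (-2.5,3) → rotate → (-2.94383,2.56590) → ×s → (-2.91943,2.54463) → (-2.92,2.54)
v3: (-2.5,4) → rotate → (-3.10231,3.55326) → ×s → (-3.07659,3.52381) → (-3.08,3.52)
v4: (-4.5,5) → rotate → (-5.23551,4.22367) → ×s → (-5.19211,4.18866) → (-5.19,4.19)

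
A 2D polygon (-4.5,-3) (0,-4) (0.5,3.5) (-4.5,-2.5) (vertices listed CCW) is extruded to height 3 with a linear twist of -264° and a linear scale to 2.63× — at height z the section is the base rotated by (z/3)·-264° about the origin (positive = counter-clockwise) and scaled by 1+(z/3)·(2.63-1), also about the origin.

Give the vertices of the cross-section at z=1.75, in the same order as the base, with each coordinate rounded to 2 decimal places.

Cross-section at z=1.75: (5.32,9.11) (-3.42,7.01) (2.12,-6.56) (5.75,8.23)

t = z/height = 1.75/3 = 0.583333
s = 1 + (scale-1)·z/height = 1 + (2.63-1)·1.75/3 = 1.950833
θ = twist·z/height = -264°·1.75/3 = -154.0000° = -2.687807 rad
cos θ = -0.898794, sin θ = -0.438371 (intermediates below are computed at full precision and shown rounded to 5 d.p.)
v1: (-4.5,-3) → rotate → (2.72946,4.66905) → ×s → (5.32472,9.10854) → (5.32,9.11)
v2: (0,-4) → rotate → (-1.75348,3.59518) → ×s → (-3.42076,7.01359) → (-3.42,7.01)
v3: (0.5,3.5) → rotate → (1.08490,-3.36496) → ×s → (2.11646,-6.56449) → (2.12,-6.56)
v4: (-4.5,-2.5) → rotate → (2.94865,4.21966) → ×s → (5.75232,8.23184) → (5.75,8.23)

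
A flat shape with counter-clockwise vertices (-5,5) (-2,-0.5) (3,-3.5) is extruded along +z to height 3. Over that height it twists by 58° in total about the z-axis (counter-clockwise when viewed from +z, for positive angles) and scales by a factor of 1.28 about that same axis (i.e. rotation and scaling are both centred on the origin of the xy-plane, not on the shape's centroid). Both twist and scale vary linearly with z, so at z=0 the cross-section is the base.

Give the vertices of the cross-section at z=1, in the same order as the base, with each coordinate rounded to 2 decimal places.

t = z/height = 1/3 = 0.333333
s = 1 + (scale-1)·z/height = 1 + (1.28-1)·1/3 = 1.093333
θ = twist·z/height = 58°·1/3 = 19.3333° = 0.337430 rad
cos θ = 0.943609, sin θ = 0.331063 (intermediates below are computed at full precision and shown rounded to 5 d.p.)
v1: (-5,5) → rotate → (-6.37336,3.06273) → ×s → (-6.96821,3.34858) → (-6.97,3.35)
v2: (-2,-0.5) → rotate → (-1.72169,-1.13393) → ×s → (-1.88238,-1.23976) → (-1.88,-1.24)
v3: (3,-3.5) → rotate → (3.98955,-2.30944) → ×s → (4.36191,-2.52499) → (4.36,-2.52)

Cross-section at z=1: (-6.97,3.35) (-1.88,-1.24) (4.36,-2.52)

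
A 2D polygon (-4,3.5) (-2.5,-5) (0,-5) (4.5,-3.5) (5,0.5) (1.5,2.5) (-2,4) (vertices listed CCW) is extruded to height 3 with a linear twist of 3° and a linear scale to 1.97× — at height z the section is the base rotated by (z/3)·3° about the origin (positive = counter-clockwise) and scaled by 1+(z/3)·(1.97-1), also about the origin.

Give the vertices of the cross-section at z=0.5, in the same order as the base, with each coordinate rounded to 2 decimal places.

Cross-section at z=0.5: (-4.68,4.03) (-2.85,-5.83) (0.05,-5.81) (5.26,-4.02) (5.80,0.63) (1.72,2.92) (-2.36,4.63)

t = z/height = 0.5/3 = 0.166667
s = 1 + (scale-1)·z/height = 1 + (1.97-1)·0.5/3 = 1.161667
θ = twist·z/height = 3°·0.5/3 = 0.5000° = 0.008727 rad
cos θ = 0.999962, sin θ = 0.008727 (intermediates below are computed at full precision and shown rounded to 5 d.p.)
v1: (-4,3.5) → rotate → (-4.03039,3.46496) → ×s → (-4.68197,4.02513) → (-4.68,4.03)
v2: (-2.5,-5) → rotate → (-2.45627,-5.02163) → ×s → (-2.85337,-5.83346) → (-2.85,-5.83)
v3: (0,-5) → rotate → (0.04363,-4.99981) → ×s → (0.05069,-5.80811) → (0.05,-5.81)
v4: (4.5,-3.5) → rotate → (4.53037,-3.46060) → ×s → (5.26278,-4.02006) → (5.26,-4.02)
v5: (5,0.5) → rotate → (4.99545,0.54361) → ×s → (5.80304,0.63150) → (5.80,0.63)
v6: (1.5,2.5) → rotate → (1.47813,2.51299) → ×s → (1.71709,2.91926) → (1.72,2.92)
v7: (-2,4) → rotate → (-2.03483,3.98239) → ×s → (-2.36379,4.62622) → (-2.36,4.63)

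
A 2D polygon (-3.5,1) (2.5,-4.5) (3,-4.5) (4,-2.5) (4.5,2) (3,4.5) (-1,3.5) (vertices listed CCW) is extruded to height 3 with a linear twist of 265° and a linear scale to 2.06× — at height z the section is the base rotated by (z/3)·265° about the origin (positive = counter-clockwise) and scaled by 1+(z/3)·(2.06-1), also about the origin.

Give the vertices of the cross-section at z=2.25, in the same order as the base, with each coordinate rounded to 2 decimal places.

t = z/height = 2.25/3 = 0.75
s = 1 + (scale-1)·z/height = 1 + (2.06-1)·2.25/3 = 1.795000
θ = twist·z/height = 265°·2.25/3 = 198.7500° = 3.468842 rad
cos θ = -0.946930, sin θ = -0.321439 (intermediates below are computed at full precision and shown rounded to 5 d.p.)
v1: (-3.5,1) → rotate → (3.63569,0.17811) → ×s → (6.52607,0.31970) → (6.53,0.32)
v2: (2.5,-4.5) → rotate → (-3.81380,3.45759) → ×s → (-6.84578,6.20637) → (-6.85,6.21)
v3: (3,-4.5) → rotate → (-4.28727,3.29687) → ×s → (-7.69565,5.91788) → (-7.70,5.92)
v4: (4,-2.5) → rotate → (-4.59132,1.08157) → ×s → (-8.24142,1.94141) → (-8.24,1.94)
v5: (4.5,2) → rotate → (-3.61831,-3.34034) → ×s → (-6.49486,-5.99591) → (-6.49,-6.00)
v6: (3,4.5) → rotate → (-1.39431,-5.22550) → ×s → (-2.50279,-9.37978) → (-2.50,-9.38)
v7: (-1,3.5) → rotate → (2.07197,-2.99282) → ×s → (3.71918,-5.37210) → (3.72,-5.37)

Cross-section at z=2.25: (6.53,0.32) (-6.85,6.21) (-7.70,5.92) (-8.24,1.94) (-6.49,-6.00) (-2.50,-9.38) (3.72,-5.37)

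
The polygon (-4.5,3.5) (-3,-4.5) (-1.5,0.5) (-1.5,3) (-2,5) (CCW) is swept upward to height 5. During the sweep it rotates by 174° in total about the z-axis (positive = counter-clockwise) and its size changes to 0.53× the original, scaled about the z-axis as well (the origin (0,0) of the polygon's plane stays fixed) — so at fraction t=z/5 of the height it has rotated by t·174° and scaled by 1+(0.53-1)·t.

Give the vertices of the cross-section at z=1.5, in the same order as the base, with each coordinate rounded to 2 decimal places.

Cross-section at z=1.5: (-4.74,-1.21) (1.47,-4.41) (-1.13,-0.75) (-2.83,0.56) (-4.45,1.27)

t = z/height = 1.5/5 = 0.3
s = 1 + (scale-1)·z/height = 1 + (0.53-1)·1.5/5 = 0.859000
θ = twist·z/height = 174°·1.5/5 = 52.2000° = 0.911062 rad
cos θ = 0.612907, sin θ = 0.790155 (intermediates below are computed at full precision and shown rounded to 5 d.p.)
v1: (-4.5,3.5) → rotate → (-5.52362,-1.41052) → ×s → (-4.74479,-1.21164) → (-4.74,-1.21)
v2: (-3,-4.5) → rotate → (1.71698,-5.12855) → ×s → (1.47488,-4.40542) → (1.47,-4.41)
v3: (-1.5,0.5) → rotate → (-1.31444,-0.87878) → ×s → (-1.12910,-0.75487) → (-1.13,-0.75)
v4: (-1.5,3) → rotate → (-3.28983,0.65349) → ×s → (-2.82596,0.56135) → (-2.83,0.56)
v5: (-2,5) → rotate → (-5.17659,1.48423) → ×s → (-4.44669,1.27495) → (-4.45,1.27)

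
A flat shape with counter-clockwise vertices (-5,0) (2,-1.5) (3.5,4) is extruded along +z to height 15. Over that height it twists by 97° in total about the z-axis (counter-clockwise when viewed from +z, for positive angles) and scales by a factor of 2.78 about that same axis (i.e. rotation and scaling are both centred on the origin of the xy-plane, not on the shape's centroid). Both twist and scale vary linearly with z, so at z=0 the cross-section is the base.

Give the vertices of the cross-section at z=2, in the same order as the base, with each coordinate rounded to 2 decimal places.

Cross-section at z=2: (-6.03,-1.38) (2.83,-1.26) (3.11,5.79)

t = z/height = 2/15 = 0.133333
s = 1 + (scale-1)·z/height = 1 + (2.78-1)·2/15 = 1.237333
θ = twist·z/height = 97°·2/15 = 12.9333° = 0.225729 rad
cos θ = 0.974631, sin θ = 0.223817 (intermediates below are computed at full precision and shown rounded to 5 d.p.)
v1: (-5,0) → rotate → (-4.87316,-1.11909) → ×s → (-6.02972,-1.38468) → (-6.03,-1.38)
v2: (2,-1.5) → rotate → (2.28499,-1.01431) → ×s → (2.82729,-1.25504) → (2.83,-1.26)
v3: (3.5,4) → rotate → (2.51594,4.68188) → ×s → (3.11306,5.79305) → (3.11,5.79)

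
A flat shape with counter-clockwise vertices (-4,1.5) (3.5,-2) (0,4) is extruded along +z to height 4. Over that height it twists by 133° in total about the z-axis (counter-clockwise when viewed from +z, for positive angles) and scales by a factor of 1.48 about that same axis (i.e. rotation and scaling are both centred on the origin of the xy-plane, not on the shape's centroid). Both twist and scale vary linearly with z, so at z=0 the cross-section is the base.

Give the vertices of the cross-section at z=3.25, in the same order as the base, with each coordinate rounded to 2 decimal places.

t = z/height = 3.25/4 = 0.8125
s = 1 + (scale-1)·z/height = 1 + (1.48-1)·3.25/4 = 1.390000
θ = twist·z/height = 133°·3.25/4 = 108.0625° = 1.886046 rad
cos θ = -0.310054, sin θ = 0.950719 (intermediates below are computed at full precision and shown rounded to 5 d.p.)
v1: (-4,1.5) → rotate → (-0.18586,-4.26796) → ×s → (-0.25835,-5.93246) → (-0.26,-5.93)
v2: (3.5,-2) → rotate → (0.81625,3.94762) → ×s → (1.13458,5.48720) → (1.13,5.49)
v3: (0,4) → rotate → (-3.80288,-1.24022) → ×s → (-5.28600,-1.72390) → (-5.29,-1.72)

Cross-section at z=3.25: (-0.26,-5.93) (1.13,5.49) (-5.29,-1.72)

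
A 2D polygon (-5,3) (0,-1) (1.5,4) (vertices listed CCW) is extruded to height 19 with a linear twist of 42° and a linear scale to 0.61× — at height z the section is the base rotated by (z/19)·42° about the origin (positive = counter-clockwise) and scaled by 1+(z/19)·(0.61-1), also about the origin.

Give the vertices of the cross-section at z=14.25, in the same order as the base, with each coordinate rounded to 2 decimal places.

Cross-section at z=14.25: (-4.13,-0.04) (0.37,-0.60) (-0.57,2.97)

t = z/height = 14.25/19 = 0.75
s = 1 + (scale-1)·z/height = 1 + (0.61-1)·14.25/19 = 0.707500
θ = twist·z/height = 42°·14.25/19 = 31.5000° = 0.549779 rad
cos θ = 0.852640, sin θ = 0.522499 (intermediates below are computed at full precision and shown rounded to 5 d.p.)
v1: (-5,3) → rotate → (-5.83070,-0.05457) → ×s → (-4.12522,-0.03861) → (-4.13,-0.04)
v2: (0,-1) → rotate → (0.52250,-0.85264) → ×s → (0.36967,-0.60324) → (0.37,-0.60)
v3: (1.5,4) → rotate → (-0.81103,4.19431) → ×s → (-0.57381,2.96747) → (-0.57,2.97)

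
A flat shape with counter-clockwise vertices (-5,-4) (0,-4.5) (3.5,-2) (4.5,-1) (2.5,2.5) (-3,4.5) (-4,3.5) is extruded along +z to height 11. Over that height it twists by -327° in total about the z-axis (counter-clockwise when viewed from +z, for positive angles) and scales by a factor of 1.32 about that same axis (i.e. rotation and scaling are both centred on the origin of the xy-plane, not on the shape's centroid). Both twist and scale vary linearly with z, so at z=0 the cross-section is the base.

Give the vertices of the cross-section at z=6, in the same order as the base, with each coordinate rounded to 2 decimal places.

Cross-section at z=6: (5.74,4.86) (-0.15,5.28) (-4.18,2.23) (-5.32,1.02) (-2.85,-3.02) (3.67,-5.18) (4.81,-3.98)

t = z/height = 6/11 = 0.545455
s = 1 + (scale-1)·z/height = 1 + (1.32-1)·6/11 = 1.174545
θ = twist·z/height = -327°·6/11 = -178.3636° = -3.113033 rad
cos θ = -0.999592, sin θ = -0.028556 (intermediates below are computed at full precision and shown rounded to 5 d.p.)
v1: (-5,-4) → rotate → (4.88374,4.14115) → ×s → (5.73617,4.86397) → (5.74,4.86)
v2: (0,-4.5) → rotate → (-0.12850,4.49816) → ×s → (-0.15093,5.28330) → (-0.15,5.28)
v3: (3.5,-2) → rotate → (-3.55568,1.89924) → ×s → (-4.17631,2.23074) → (-4.18,2.23)
v4: (4.5,-1) → rotate → (-4.52672,0.87109) → ×s → (-5.31684,1.02313) → (-5.32,1.02)
v5: (2.5,2.5) → rotate → (-2.42759,-2.57037) → ×s → (-2.85132,-3.01902) → (-2.85,-3.02)
v6: (-3,4.5) → rotate → (3.12728,-4.41250) → ×s → (3.67313,-5.18268) → (3.67,-5.18)
v7: (-4,3.5) → rotate → (4.09831,-3.38435) → ×s → (4.81366,-3.97507) → (4.81,-3.98)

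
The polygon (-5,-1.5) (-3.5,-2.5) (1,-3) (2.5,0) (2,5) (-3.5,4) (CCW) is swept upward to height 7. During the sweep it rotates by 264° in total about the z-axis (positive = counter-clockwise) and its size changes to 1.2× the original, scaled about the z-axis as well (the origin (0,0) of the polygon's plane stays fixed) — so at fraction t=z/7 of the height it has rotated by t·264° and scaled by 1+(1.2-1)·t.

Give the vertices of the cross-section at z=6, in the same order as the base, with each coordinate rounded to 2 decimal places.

Cross-section at z=6: (2.78,5.45) (0.72,4.99) (-3.35,1.58) (-2.02,-2.12) (2.61,-5.74) (6.22,-0.27)

t = z/height = 6/7 = 0.857143
s = 1 + (scale-1)·z/height = 1 + (1.2-1)·6/7 = 1.171429
θ = twist·z/height = 264°·6/7 = 226.2857° = 3.949431 rad
cos θ = -0.691063, sin θ = -0.722795 (intermediates below are computed at full precision and shown rounded to 5 d.p.)
v1: (-5,-1.5) → rotate → (2.37112,4.65057) → ×s → (2.77760,5.44781) → (2.78,5.45)
v2: (-3.5,-2.5) → rotate → (0.61173,4.25744) → ×s → (0.71660,4.98729) → (0.72,4.99)
v3: (1,-3) → rotate → (-2.85945,1.35039) → ×s → (-3.34964,1.58189) → (-3.35,1.58)
v4: (2.5,0) → rotate → (-1.72766,-1.80699) → ×s → (-2.02383,-2.11676) → (-2.02,-2.12)
v5: (2,5) → rotate → (2.23185,-4.90090) → ×s → (2.61445,-5.74106) → (2.61,-5.74)
v6: (-3.5,4) → rotate → (5.30990,-0.23447) → ×s → (6.22017,-0.27466) → (6.22,-0.27)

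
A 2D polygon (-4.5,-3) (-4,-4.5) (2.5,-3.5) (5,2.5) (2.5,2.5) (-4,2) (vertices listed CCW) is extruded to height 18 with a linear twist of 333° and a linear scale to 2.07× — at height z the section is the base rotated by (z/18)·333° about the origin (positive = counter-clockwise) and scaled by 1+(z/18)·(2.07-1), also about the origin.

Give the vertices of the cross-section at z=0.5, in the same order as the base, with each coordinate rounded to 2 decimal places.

Cross-section at z=0.5: (-4.08,-3.79) (-3.32,-5.24) (3.12,-3.14) (4.67,3.37) (2.13,2.95) (-4.40,1.37)

t = z/height = 0.5/18 = 0.0277778
s = 1 + (scale-1)·z/height = 1 + (2.07-1)·0.5/18 = 1.029722
θ = twist·z/height = 333°·0.5/18 = 9.2500° = 0.161443 rad
cos θ = 0.986996, sin θ = 0.160743 (intermediates below are computed at full precision and shown rounded to 5 d.p.)
v1: (-4.5,-3) → rotate → (-3.95926,-3.68433) → ×s → (-4.07693,-3.79384) → (-4.08,-3.79)
v2: (-4,-4.5) → rotate → (-3.22464,-5.08445) → ×s → (-3.32049,-5.23558) → (-3.32,-5.24)
v3: (2.5,-3.5) → rotate → (3.03009,-3.05263) → ×s → (3.12015,-3.14336) → (3.12,-3.14)
v4: (5,2.5) → rotate → (4.53313,3.27120) → ×s → (4.66786,3.36843) → (4.67,3.37)
v5: (2.5,2.5) → rotate → (2.06563,2.86935) → ×s → (2.12703,2.95463) → (2.13,2.95)
v6: (-4,2) → rotate → (-4.26947,1.33102) → ×s → (-4.39637,1.37058) → (-4.40,1.37)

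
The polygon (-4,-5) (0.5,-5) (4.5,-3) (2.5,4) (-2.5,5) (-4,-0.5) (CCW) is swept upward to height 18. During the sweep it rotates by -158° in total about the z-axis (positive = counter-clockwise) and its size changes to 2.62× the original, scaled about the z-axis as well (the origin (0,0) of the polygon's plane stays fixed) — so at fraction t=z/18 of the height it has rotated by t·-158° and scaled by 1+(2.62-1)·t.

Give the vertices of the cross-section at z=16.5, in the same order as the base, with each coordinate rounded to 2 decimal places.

Cross-section at z=16.5: (0.97,15.88) (-8.17,9.44) (-13.44,-0.35) (0.65,-11.70) (12.23,-6.58) (7.41,6.74)

t = z/height = 16.5/18 = 0.916667
s = 1 + (scale-1)·z/height = 1 + (2.62-1)·16.5/18 = 2.485000
θ = twist·z/height = -158°·16.5/18 = -144.8333° = -2.527819 rad
cos θ = -0.817480, sin θ = -0.575957 (intermediates below are computed at full precision and shown rounded to 5 d.p.)
v1: (-4,-5) → rotate → (0.39014,6.39123) → ×s → (0.96949,15.88220) → (0.97,15.88)
v2: (0.5,-5) → rotate → (-3.28852,3.79942) → ×s → (-8.17198,9.44156) → (-8.17,9.44)
v3: (4.5,-3) → rotate → (-5.40653,-0.13937) → ×s → (-13.43523,-0.34632) → (-13.44,-0.35)
v4: (2.5,4) → rotate → (0.26013,-4.70981) → ×s → (0.64642,-11.70388) → (0.65,-11.70)
v5: (-2.5,5) → rotate → (4.92348,-2.64751) → ×s → (12.23486,-6.57906) → (12.23,-6.58)
v6: (-4,-0.5) → rotate → (2.98194,2.71257) → ×s → (7.41013,6.74073) → (7.41,6.74)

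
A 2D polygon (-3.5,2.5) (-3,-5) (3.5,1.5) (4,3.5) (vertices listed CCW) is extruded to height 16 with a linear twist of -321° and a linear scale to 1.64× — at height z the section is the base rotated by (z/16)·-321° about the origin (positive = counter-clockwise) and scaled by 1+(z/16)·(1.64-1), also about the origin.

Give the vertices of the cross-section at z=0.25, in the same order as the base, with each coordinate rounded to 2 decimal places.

Cross-section at z=0.25: (-3.30,2.82) (-3.46,-4.77) (3.65,1.20) (4.33,3.17)

t = z/height = 0.25/16 = 0.015625
s = 1 + (scale-1)·z/height = 1 + (1.64-1)·0.25/16 = 1.010000
θ = twist·z/height = -321°·0.25/16 = -5.0156° = -0.087539 rad
cos θ = 0.996171, sin θ = -0.087427 (intermediates below are computed at full precision and shown rounded to 5 d.p.)
v1: (-3.5,2.5) → rotate → (-3.26803,2.79642) → ×s → (-3.30071,2.82439) → (-3.30,2.82)
v2: (-3,-5) → rotate → (-3.42565,-4.71857) → ×s → (-3.45991,-4.76576) → (-3.46,-4.77)
v3: (3.5,1.5) → rotate → (3.61774,1.18826) → ×s → (3.65392,1.20014) → (3.65,1.20)
v4: (4,3.5) → rotate → (4.29068,3.13689) → ×s → (4.33359,3.16826) → (4.33,3.17)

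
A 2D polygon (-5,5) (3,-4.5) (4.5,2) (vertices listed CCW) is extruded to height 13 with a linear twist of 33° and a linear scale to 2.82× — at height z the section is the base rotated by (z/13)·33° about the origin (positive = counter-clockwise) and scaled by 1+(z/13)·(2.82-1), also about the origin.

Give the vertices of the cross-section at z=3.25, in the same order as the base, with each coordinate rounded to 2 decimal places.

t = z/height = 3.25/13 = 0.25
s = 1 + (scale-1)·z/height = 1 + (2.82-1)·3.25/13 = 1.455000
θ = twist·z/height = 33°·3.25/13 = 8.2500° = 0.143990 rad
cos θ = 0.989651, sin θ = 0.143493 (intermediates below are computed at full precision and shown rounded to 5 d.p.)
v1: (-5,5) → rotate → (-5.66572,4.23079) → ×s → (-8.24362,6.15581) → (-8.24,6.16)
v2: (3,-4.5) → rotate → (3.61467,-4.02295) → ×s → (5.25935,-5.85340) → (5.26,-5.85)
v3: (4.5,2) → rotate → (4.16645,2.62502) → ×s → (6.06218,3.81940) → (6.06,3.82)

Cross-section at z=3.25: (-8.24,6.16) (5.26,-5.85) (6.06,3.82)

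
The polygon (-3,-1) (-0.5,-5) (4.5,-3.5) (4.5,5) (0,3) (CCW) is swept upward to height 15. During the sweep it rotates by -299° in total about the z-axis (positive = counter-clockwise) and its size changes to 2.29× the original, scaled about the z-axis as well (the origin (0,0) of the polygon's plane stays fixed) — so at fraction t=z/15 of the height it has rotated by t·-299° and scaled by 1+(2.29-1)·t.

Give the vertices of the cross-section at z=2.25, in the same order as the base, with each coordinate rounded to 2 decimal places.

t = z/height = 2.25/15 = 0.15
s = 1 + (scale-1)·z/height = 1 + (2.29-1)·2.25/15 = 1.193500
θ = twist·z/height = -299°·2.25/15 = -44.8500° = -0.782780 rad
cos θ = 0.708956, sin θ = -0.705253 (intermediates below are computed at full precision and shown rounded to 5 d.p.)
v1: (-3,-1) → rotate → (-2.83212,1.40680) → ×s → (-3.38014,1.67902) → (-3.38,1.68)
v2: (-0.5,-5) → rotate → (-3.88074,-3.19215) → ×s → (-4.63167,-3.80983) → (-4.63,-3.81)
v3: (4.5,-3.5) → rotate → (0.72191,-5.65498) → ×s → (0.86160,-6.74922) → (0.86,-6.75)
v4: (4.5,5) → rotate → (6.71657,0.37114) → ×s → (8.01622,0.44295) → (8.02,0.44)
v5: (0,3) → rotate → (2.11576,2.12687) → ×s → (2.52516,2.53842) → (2.53,2.54)

Cross-section at z=2.25: (-3.38,1.68) (-4.63,-3.81) (0.86,-6.75) (8.02,0.44) (2.53,2.54)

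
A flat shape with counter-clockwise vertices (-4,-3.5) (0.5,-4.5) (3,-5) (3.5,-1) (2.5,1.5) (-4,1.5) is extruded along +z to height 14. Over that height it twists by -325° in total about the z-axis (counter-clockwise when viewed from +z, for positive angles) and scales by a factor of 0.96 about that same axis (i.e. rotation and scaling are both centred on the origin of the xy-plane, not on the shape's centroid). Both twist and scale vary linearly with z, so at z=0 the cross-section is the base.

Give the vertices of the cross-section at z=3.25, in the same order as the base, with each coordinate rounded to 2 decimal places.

t = z/height = 3.25/14 = 0.232143
s = 1 + (scale-1)·z/height = 1 + (0.96-1)·3.25/14 = 0.990714
θ = twist·z/height = -325°·3.25/14 = -75.4464° = -1.316789 rad
cos θ = 0.251285, sin θ = -0.967913 (intermediates below are computed at full precision and shown rounded to 5 d.p.)
v1: (-4,-3.5) → rotate → (-4.39284,2.99215) → ×s → (-4.35205,2.96437) → (-4.35,2.96)
v2: (0.5,-4.5) → rotate → (-4.22997,-1.61474) → ×s → (-4.19069,-1.59975) → (-4.19,-1.60)
v3: (3,-5) → rotate → (-4.08571,-4.16016) → ×s → (-4.04777,-4.12153) → (-4.05,-4.12)
v4: (3.5,-1) → rotate → (-0.08842,-3.63898) → ×s → (-0.08759,-3.60519) → (-0.09,-3.61)
v5: (2.5,1.5) → rotate → (2.08008,-2.04286) → ×s → (2.06077,-2.02389) → (2.06,-2.02)
v6: (-4,1.5) → rotate → (0.44673,4.24858) → ×s → (0.44258,4.20913) → (0.44,4.21)

Cross-section at z=3.25: (-4.35,2.96) (-4.19,-1.60) (-4.05,-4.12) (-0.09,-3.61) (2.06,-2.02) (0.44,4.21)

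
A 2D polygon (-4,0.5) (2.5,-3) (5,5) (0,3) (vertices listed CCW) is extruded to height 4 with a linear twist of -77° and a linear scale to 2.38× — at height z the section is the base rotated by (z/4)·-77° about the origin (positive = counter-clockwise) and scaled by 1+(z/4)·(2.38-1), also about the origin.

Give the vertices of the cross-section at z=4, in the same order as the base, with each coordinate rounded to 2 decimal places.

Cross-section at z=4: (-0.98,9.54) (-5.62,-7.40) (14.27,-8.92) (6.96,1.61)

t = z/height = 4/4 = 1
s = 1 + (scale-1)·z/height = 1 + (2.38-1)·4/4 = 2.380000
θ = twist·z/height = -77°·4/4 = -77.0000° = -1.343904 rad
cos θ = 0.224951, sin θ = -0.974370 (intermediates below are computed at full precision and shown rounded to 5 d.p.)
v1: (-4,0.5) → rotate → (-0.41262,4.00996) → ×s → (-0.98203,9.54369) → (-0.98,9.54)
v2: (2.5,-3) → rotate → (-2.36073,-3.11078) → ×s → (-5.61854,-7.40365) → (-5.62,-7.40)
v3: (5,5) → rotate → (5.99661,-3.74710) → ×s → (14.27192,-8.91809) → (14.27,-8.92)
v4: (0,3) → rotate → (2.92311,0.67485) → ×s → (6.95700,1.60615) → (6.96,1.61)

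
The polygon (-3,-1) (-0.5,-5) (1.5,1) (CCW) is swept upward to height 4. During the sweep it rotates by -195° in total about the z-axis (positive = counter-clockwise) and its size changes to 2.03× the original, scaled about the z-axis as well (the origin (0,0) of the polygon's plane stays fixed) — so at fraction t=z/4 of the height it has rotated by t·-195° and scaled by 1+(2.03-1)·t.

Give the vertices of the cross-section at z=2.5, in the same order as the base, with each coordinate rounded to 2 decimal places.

Cross-section at z=2.5: (1.21,5.06) (-6.55,5.04) (0.09,-2.96)

t = z/height = 2.5/4 = 0.625
s = 1 + (scale-1)·z/height = 1 + (2.03-1)·2.5/4 = 1.643750
θ = twist·z/height = -195°·2.5/4 = -121.8750° = -2.127120 rad
cos θ = -0.528068, sin θ = -0.849202 (intermediates below are computed at full precision and shown rounded to 5 d.p.)
v1: (-3,-1) → rotate → (0.73500,3.07567) → ×s → (1.20816,5.05564) → (1.21,5.06)
v2: (-0.5,-5) → rotate → (-3.98198,3.06494) → ×s → (-6.54537,5.03800) → (-6.55,5.04)
v3: (1.5,1) → rotate → (0.05710,-1.80187) → ×s → (0.09386,-2.96183) → (0.09,-2.96)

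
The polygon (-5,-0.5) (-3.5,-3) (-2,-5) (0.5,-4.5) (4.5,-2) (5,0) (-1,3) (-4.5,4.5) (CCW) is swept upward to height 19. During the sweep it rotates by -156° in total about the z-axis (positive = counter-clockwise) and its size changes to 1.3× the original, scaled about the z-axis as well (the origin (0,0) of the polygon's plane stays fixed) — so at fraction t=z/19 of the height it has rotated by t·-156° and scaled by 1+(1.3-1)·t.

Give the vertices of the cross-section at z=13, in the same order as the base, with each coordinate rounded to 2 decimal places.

Cross-section at z=13: (1.16,5.94) (-2.25,5.08) (-5.08,4.04) (-5.37,0.98) (-3.87,-4.50) (-1.74,-5.77) (3.81,0.11) (6.76,3.63)

t = z/height = 13/19 = 0.684211
s = 1 + (scale-1)·z/height = 1 + (1.3-1)·13/19 = 1.205263
θ = twist·z/height = -156°·13/19 = -106.7368° = -1.862909 rad
cos θ = -0.287976, sin θ = -0.957638 (intermediates below are computed at full precision and shown rounded to 5 d.p.)
v1: (-5,-0.5) → rotate → (0.96106,4.93218) → ×s → (1.15833,5.94457) → (1.16,5.94)
v2: (-3.5,-3) → rotate → (-1.86500,4.21566) → ×s → (-2.24781,5.08098) → (-2.25,5.08)
v3: (-2,-5) → rotate → (-4.21223,3.35516) → ×s → (-5.07685,4.04385) → (-5.08,4.04)
v4: (0.5,-4.5) → rotate → (-4.45336,0.81707) → ×s → (-5.36747,0.98479) → (-5.37,0.98)
v5: (4.5,-2) → rotate → (-3.21117,-3.73342) → ×s → (-3.87030,-4.49975) → (-3.87,-4.50)
v6: (5,0) → rotate → (-1.43988,-4.78819) → ×s → (-1.73544,-5.77103) → (-1.74,-5.77)
v7: (-1,3) → rotate → (3.16089,0.09371) → ×s → (3.80970,0.11294) → (3.81,0.11)
v8: (-4.5,4.5) → rotate → (5.60526,3.01348) → ×s → (6.75582,3.63203) → (6.76,3.63)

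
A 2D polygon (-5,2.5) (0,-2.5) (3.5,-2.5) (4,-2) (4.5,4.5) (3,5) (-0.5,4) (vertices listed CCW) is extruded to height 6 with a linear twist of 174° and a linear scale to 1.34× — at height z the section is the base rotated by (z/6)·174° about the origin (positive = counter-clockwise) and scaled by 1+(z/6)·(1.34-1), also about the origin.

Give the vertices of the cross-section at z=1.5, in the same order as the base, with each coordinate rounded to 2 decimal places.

t = z/height = 1.5/6 = 0.25
s = 1 + (scale-1)·z/height = 1 + (1.34-1)·1.5/6 = 1.085000
θ = twist·z/height = 174°·1.5/6 = 43.5000° = 0.759218 rad
cos θ = 0.725374, sin θ = 0.688355 (intermediates below are computed at full precision and shown rounded to 5 d.p.)
v1: (-5,2.5) → rotate → (-5.34776,-1.62834) → ×s → (-5.80232,-1.76675) → (-5.80,-1.77)
v2: (0,-2.5) → rotate → (1.72089,-1.81344) → ×s → (1.86716,-1.96758) → (1.87,-1.97)
v3: (3.5,-2.5) → rotate → (4.25970,0.59581) → ×s → (4.62177,0.64645) → (4.62,0.65)
v4: (4,-2) → rotate → (4.27821,1.30267) → ×s → (4.64185,1.41340) → (4.64,1.41)
v5: (4.5,4.5) → rotate → (0.16659,6.36178) → ×s → (0.18075,6.90253) → (0.18,6.90)
v6: (3,5) → rotate → (-1.26565,5.69194) → ×s → (-1.37323,6.17575) → (-1.37,6.18)
v7: (-0.5,4) → rotate → (-3.11611,2.55732) → ×s → (-3.38097,2.77469) → (-3.38,2.77)

Cross-section at z=1.5: (-5.80,-1.77) (1.87,-1.97) (4.62,0.65) (4.64,1.41) (0.18,6.90) (-1.37,6.18) (-3.38,2.77)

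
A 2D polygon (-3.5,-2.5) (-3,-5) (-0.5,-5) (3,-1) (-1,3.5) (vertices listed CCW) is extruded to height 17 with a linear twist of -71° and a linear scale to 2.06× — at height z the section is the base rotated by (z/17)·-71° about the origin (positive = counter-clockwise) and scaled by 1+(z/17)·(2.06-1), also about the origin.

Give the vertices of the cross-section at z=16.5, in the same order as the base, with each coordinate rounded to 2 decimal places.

Cross-section at z=16.5: (-7.29,4.80) (-11.65,2.03) (-9.83,-2.70) (0.30,-6.41) (5.90,4.45)

t = z/height = 16.5/17 = 0.970588
s = 1 + (scale-1)·z/height = 1 + (2.06-1)·16.5/17 = 2.028824
θ = twist·z/height = -71°·16.5/17 = -68.9118° = -1.202737 rad
cos θ = 0.359805, sin θ = -0.933027 (intermediates below are computed at full precision and shown rounded to 5 d.p.)
v1: (-3.5,-2.5) → rotate → (-3.59189,2.36608) → ×s → (-7.28730,4.80036) → (-7.29,4.80)
v2: (-3,-5) → rotate → (-5.74455,1.00006) → ×s → (-11.65468,2.02894) → (-11.65,2.03)
v3: (-0.5,-5) → rotate → (-4.84504,-1.33251) → ×s → (-9.82973,-2.70343) → (-9.83,-2.70)
v4: (3,-1) → rotate → (0.14639,-3.15889) → ×s → (0.29700,-6.40883) → (0.30,-6.41)
v5: (-1,3.5) → rotate → (2.90579,2.19235) → ×s → (5.89534,4.44788) → (5.90,4.45)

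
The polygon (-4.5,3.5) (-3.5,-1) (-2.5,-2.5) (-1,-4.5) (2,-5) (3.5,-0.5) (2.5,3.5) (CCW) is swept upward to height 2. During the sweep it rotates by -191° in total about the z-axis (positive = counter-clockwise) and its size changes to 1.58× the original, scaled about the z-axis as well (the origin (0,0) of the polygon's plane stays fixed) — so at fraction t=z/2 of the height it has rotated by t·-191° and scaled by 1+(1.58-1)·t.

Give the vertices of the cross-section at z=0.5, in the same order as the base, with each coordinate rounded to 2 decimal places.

t = z/height = 0.5/2 = 0.25
s = 1 + (scale-1)·z/height = 1 + (1.58-1)·0.5/2 = 1.145000
θ = twist·z/height = -191°·0.5/2 = -47.7500° = -0.833395 rad
cos θ = 0.672367, sin θ = -0.740218 (intermediates below are computed at full precision and shown rounded to 5 d.p.)
v1: (-4.5,3.5) → rotate → (-0.43489,5.68427) → ×s → (-0.49795,6.50848) → (-0.50,6.51)
v2: (-3.5,-1) → rotate → (-3.09350,1.91840) → ×s → (-3.54206,2.19656) → (-3.54,2.20)
v3: (-2.5,-2.5) → rotate → (-3.53146,0.16963) → ×s → (-4.04352,0.19422) → (-4.04,0.19)
v4: (-1,-4.5) → rotate → (-4.00335,-2.28543) → ×s → (-4.58383,-2.61682) → (-4.58,-2.62)
v5: (2,-5) → rotate → (-2.35636,-4.84227) → ×s → (-2.69803,-5.54440) → (-2.70,-5.54)
v6: (3.5,-0.5) → rotate → (1.98317,-2.92695) → ×s → (2.27074,-3.35135) → (2.27,-3.35)
v7: (2.5,3.5) → rotate → (4.27168,0.50274) → ×s → (4.89107,0.57564) → (4.89,0.58)

Cross-section at z=0.5: (-0.50,6.51) (-3.54,2.20) (-4.04,0.19) (-4.58,-2.62) (-2.70,-5.54) (2.27,-3.35) (4.89,0.58)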